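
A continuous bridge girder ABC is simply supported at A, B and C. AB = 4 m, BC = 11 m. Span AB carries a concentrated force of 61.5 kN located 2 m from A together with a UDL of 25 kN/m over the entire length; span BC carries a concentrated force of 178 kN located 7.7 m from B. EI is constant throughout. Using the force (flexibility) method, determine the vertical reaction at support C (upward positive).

R_C = 104.5 kN

Insert a hinge at B; M_B is the redundant, and each span becomes simply supported.
End slopes at the hinge B, treating each span as simply supported:
  span AB: point load 61.5 at a = 2: Pab(L + a)/(6LEI) = 61.5/EI
  span AB: UDL 25: wL³/(24EI) = 66.67/EI
  span BC: point load 178 at a = 7.7: Pab(L + b)/(6LEI) = 980/EI
  relative rotation θ_0 = (128.2 + 980)/EI = 1108/EI
A unit hogging moment at B produces rotation L₁/(3EI) + L₂/(3EI) = 5/EI.
Compatibility: M_B·(L₁+L₂)/(3EI) = θ_0, giving M_B = 221.6 kN·m (hogging).
Span BC, ΣM about C: R_B^{BC}·11 = 587.4 + 221.6, so R_B^{BC} = 73.55 kN and R_C = 178 − 73.55 = 104.5 kN.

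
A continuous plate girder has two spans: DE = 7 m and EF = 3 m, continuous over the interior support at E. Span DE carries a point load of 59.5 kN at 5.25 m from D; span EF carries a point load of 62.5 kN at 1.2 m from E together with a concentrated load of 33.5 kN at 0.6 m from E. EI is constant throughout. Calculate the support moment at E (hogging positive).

Release continuity at E by inserting a hinge; the redundant is the internal moment M_E. The primary structure is two simply-supported spans DE and EF.
Rotations at E on the released spans (each span's end-slope, ×1/EI):
  span DE: point load 59.5 at a = 5.25: Pab(L + a)/(6LEI) = 159.4/EI
  span EF: point load 62.5 at a = 1.2: Pab(L + b)/(6LEI) = 36/EI
  span EF: point load 33.5 at a = 0.6: Pab(L + b)/(6LEI) = 14.47/EI
  relative rotation θ_0 = (159.4 + 50.47)/EI = 209.9/EI
A unit hogging moment at E produces rotation L₁/(3EI) + L₂/(3EI) = 3.333/EI.
Slope continuity at E: θ_0 = M_E·3.333/EI, so M_E = 209.9/3.333 = 62.97 kN·m (hogging).

M_E = 62.97 kN·m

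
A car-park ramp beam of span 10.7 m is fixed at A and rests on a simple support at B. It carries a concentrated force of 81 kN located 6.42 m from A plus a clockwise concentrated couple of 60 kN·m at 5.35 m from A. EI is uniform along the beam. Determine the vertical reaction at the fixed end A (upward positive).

Remove the prop at B; the released (primary) structure is a cantilever built in at A.
Free-end deflection of the primary structure under the applied loading (downward +):
  point load 81 at a = 6.42: Pa²(3L − a)/(6EI) = 14289/EI
  clockwise couple 60 at a = 5.35: M₀a(2L − a)/(2EI) = 2576/EI
  δ_0 = 16865/EI
Tip deflection under a unit load at B: L³/(3EI) = 408.3/EI.
Compatibility at B: δ_0 − R_B·δ_{BB} = 0, so R_B = 16865/408.3 = 41.3 kN.
Vertical equilibrium: R_A = ΣP − R_B = 81 − 41.3 = 39.7 kN.

R_A = 39.7 kN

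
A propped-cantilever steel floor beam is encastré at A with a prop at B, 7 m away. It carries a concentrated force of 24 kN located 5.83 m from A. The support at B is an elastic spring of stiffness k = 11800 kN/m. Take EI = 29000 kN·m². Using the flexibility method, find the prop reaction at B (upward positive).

Release the roller at B. Primary structure: cantilever fixed at A.
Deflection at B on the released cantilever, summing each load's contribution:
  point load 24 at a = 5.83: Pa²(3L − a)/(6EI) = 2062/EI
Tip deflection under a unit load at B: L³/(3EI) = 114.3/EI.
With EI = 29000 kN·m²: δ_0 = 0.071119 m and δ_{BB} = 0.003943 m/kN.
Compatibility — the spring shortens by R_B/k under the reaction it provides: δ_0 − R_B·δ_{BB} = R_B/k. With 1/k = 0.000085 m/kN, R_B = δ_0 / (δ_{BB} + 1/k) = 0.071119 / (0.003943 + 0.000085) = 17.66 kN.

R_B = 17.66 kN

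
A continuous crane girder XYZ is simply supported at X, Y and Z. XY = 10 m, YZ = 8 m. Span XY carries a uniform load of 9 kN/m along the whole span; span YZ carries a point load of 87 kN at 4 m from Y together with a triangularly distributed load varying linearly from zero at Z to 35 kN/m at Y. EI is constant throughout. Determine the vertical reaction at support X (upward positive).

R_X = 26.31 kN

Insert a hinge at Y; M_Y is the redundant, and each span becomes simply supported.
Rotations at Y on the released spans (each span's end-slope, ×1/EI):
  span XY: UDL 9: wL³/(24EI) = 375/EI
  span YZ: point load 87 at a = 4: Pab(L + b)/(6LEI) = 348/EI
  span YZ: triangular load, peak 35: w₀L³/(45EI) = 398.2/EI
  relative rotation θ_0 = (375 + 746.2)/EI = 1121/EI
A unit hogging moment at Y produces rotation L₁/(3EI) + L₂/(3EI) = 6/EI.
Slope continuity at Y: θ_0 = M_Y·6/EI, so M_Y = 1121/6 = 186.9 kN·m (hogging).
Span XY, ΣM about X with M_Y applied at Y: R_Y^{XY}·10 = 450 + 186.9, so R_Y^{XY} = 63.69 kN and R_X = 90 − 63.69 = 26.31 kN.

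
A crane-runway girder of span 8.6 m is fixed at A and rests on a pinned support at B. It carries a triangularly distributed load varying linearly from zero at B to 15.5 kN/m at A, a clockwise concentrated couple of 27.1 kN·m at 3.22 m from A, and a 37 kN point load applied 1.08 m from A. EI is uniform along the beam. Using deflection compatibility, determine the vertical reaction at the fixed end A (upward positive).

Take the reaction at B as the redundant and release it; the primary structure is a cantilever fixed at A.
Downward deflection at the released point B due to the loads:
  triangular load, peak 15.5 at the fixed end: w₀L⁴/(30EI) = 2826/EI
  clockwise couple 27.1 at a = 3.22: M₀a(2L − a)/(2EI) = 610/EI
  point load 37 at a = 1.08: Pa²(3L − a)/(6EI) = 177.8/EI
  δ_0 = 3614/EI
Flexibility coefficient — unit upward force at B: δ_{BB} = L³/(3EI) = 212/EI.
Compatibility at B: δ_0 − R_B·δ_{BB} = 0, so R_B = 3614/212 = 17.05 kN.
Vertical equilibrium: R_A = ΣP − R_B = 103.7 − 17.05 = 86.6 kN.

R_A = 86.6 kN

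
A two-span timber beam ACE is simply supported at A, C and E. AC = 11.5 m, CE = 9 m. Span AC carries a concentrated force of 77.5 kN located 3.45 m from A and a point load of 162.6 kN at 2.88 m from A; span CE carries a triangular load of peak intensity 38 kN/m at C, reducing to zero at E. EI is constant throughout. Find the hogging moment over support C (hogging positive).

M_C = 281.4 kN·m

Insert a hinge at C; M_C is the redundant, and each span becomes simply supported.
End slopes at the hinge C, treating each span as simply supported:
  span AC: point load 77.5 at a = 3.45: Pab(L + a)/(6LEI) = 466.3/EI
  span AC: point load 162.6 at a = 2.88: Pab(L + a)/(6LEI) = 841.3/EI
  span CE: triangular load, peak 38: w₀L³/(45EI) = 615.6/EI
  relative rotation θ_0 = (1308 + 615.6)/EI = 1923/EI
A unit hogging moment at C produces rotation L₁/(3EI) + L₂/(3EI) = 6.833/EI.
Compatibility: M_C·(L₁+L₂)/(3EI) = θ_0, giving M_C = 281.4 kN·m (hogging).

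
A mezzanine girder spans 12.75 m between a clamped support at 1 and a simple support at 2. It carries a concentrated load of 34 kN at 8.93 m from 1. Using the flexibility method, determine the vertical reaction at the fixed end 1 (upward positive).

Remove the prop at 2; the released (primary) structure is a cantilever built in at 1.
Free-end deflection of the primary structure under the applied loading (downward +):
  point load 34 at a = 8.93: Pa²(3L − a)/(6EI) = 13249/EI
Flexibility coefficient — unit upward force at 2: δ_{22} = L³/(3EI) = 690.9/EI.
Compatibility at 2: δ_0 − R_2·δ_{22} = 0, so R_2 = 13249/690.9 = 19.18 kN.
Vertical equilibrium: R_1 = ΣP − R_2 = 34 − 19.18 = 14.82 kN.

R_1 = 14.82 kN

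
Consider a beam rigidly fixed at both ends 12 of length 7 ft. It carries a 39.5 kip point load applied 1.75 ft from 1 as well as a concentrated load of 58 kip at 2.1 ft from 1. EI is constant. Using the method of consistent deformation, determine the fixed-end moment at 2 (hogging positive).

Take the two fixed-end moments M_1, M_2 as redundants; the released structure is the simple span 12.
Simple-span end rotations at 1 and 2 under the given loads:
  at 1: point load 39.5 at a = 1.75: Pab(L + b)/(6LEI) = 105.8/EI
  at 2: point load 39.5 at a = 1.75: Pab(L + a)/(6LEI) = 75.61/EI
  at 1: point load 58 at a = 2.1: Pab(L + b)/(6LEI) = 169.1/EI
  at 2: point load 58 at a = 2.1: Pab(L + a)/(6LEI) = 129.3/EI
  θ_10 = 274.9/EI,  θ_20 = 204.9/EI
Flexibility coefficients: a unit moment at one end gives L/(3EI) there and L/(6EI) at the far end, so f₁₁ = f₂₂ = 2.333/EI and f₁₂ = f₂₁ = 1.167/EI.
Compatibility — zero rotation at each built-in end:
  2.333 M_1 + 1.167 M_2 = 274.9
  1.167 M_1 + 2.333 M_2 = 204.9
Solving the pair gives M_1 = 98.56 kip·ft and M_2 = 38.54 kip·ft (hogging).

M_2 = 38.54 kip·ft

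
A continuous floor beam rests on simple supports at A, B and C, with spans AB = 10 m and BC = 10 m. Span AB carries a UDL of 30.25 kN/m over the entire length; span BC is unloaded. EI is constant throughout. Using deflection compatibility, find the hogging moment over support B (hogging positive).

Insert a hinge at B; M_B is the redundant, and each span becomes simply supported.
Rotations at B on the released spans (each span's end-slope, ×1/EI):
  span AB: UDL 30.25: wL³/(24EI) = 1260/EI
  relative rotation θ_0 = (1260 + 0)/EI = 1260/EI
A unit hogging moment at B produces rotation L₁/(3EI) + L₂/(3EI) = 6.667/EI.
Slope continuity at B: θ_0 = M_B·6.667/EI, so M_B = 1260/6.667 = 189.1 kN·m (hogging).

M_B = 189.1 kN·m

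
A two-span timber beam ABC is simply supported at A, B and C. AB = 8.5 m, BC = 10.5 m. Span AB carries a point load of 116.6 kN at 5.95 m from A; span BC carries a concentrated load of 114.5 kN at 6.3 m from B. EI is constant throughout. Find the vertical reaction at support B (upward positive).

R_B = 168 kN

Insert a hinge at B; M_B is the redundant, and each span becomes simply supported.
End slopes at the hinge B, treating each span as simply supported:
  span AB: point load 116.6 at a = 5.95: Pab(L + a)/(6LEI) = 501.2/EI
  span BC: point load 114.5 at a = 6.3: Pab(L + b)/(6LEI) = 706.9/EI
  relative rotation θ_0 = (501.2 + 706.9)/EI = 1208/EI
A unit hogging moment at B produces rotation L₁/(3EI) + L₂/(3EI) = 6.333/EI.
Slope continuity at B: θ_0 = M_B·6.333/EI, so M_B = 1208/6.333 = 190.8 kN·m (hogging).
Span AB, ΣM about A with M_B applied at B: R_B^{AB}·8.5 = 693.8 + 190.8, so R_B^{AB} = 104.1 kN and R_A = 116.6 − 104.1 = 12.54 kN.
Span BC, ΣM about C: R_B^{BC}·10.5 = 480.9 + 190.8, so R_B^{BC} = 63.97 kN and R_C = 114.5 − 63.97 = 50.53 kN.
R_B = 104.1 + 63.97 = 168 kN.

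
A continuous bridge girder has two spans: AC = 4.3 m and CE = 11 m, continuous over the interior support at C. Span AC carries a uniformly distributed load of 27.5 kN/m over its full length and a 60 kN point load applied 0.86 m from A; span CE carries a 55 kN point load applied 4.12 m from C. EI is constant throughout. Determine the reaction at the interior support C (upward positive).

R_C = 140.3 kN

Insert a hinge at C; M_C is the redundant, and each span becomes simply supported.
End slopes at the hinge C, treating each span as simply supported:
  span AC: UDL 27.5: wL³/(24EI) = 91.1/EI
  span AC: point load 60 at a = 0.86: Pab(L + a)/(6LEI) = 35.5/EI
  span CE: point load 55 at a = 4.12: Pab(L + b)/(6LEI) = 422.3/EI
  relative rotation θ_0 = (126.6 + 422.3)/EI = 549/EI
A unit hogging moment at C produces rotation L₁/(3EI) + L₂/(3EI) = 5.1/EI.
Slope continuity at C: θ_0 = M_C·5.1/EI, so M_C = 549/5.1 = 107.6 kN·m (hogging).
Span AC, ΣM about A with M_C applied at C: R_C^{AC}·4.3 = 305.8 + 107.6, so R_C^{AC} = 96.16 kN and R_A = 178.2 − 96.16 = 82.09 kN.
Span CE, ΣM about E: R_C^{CE}·11 = 378.4 + 107.6, so R_C^{CE} = 44.19 kN and R_E = 55 − 44.19 = 10.81 kN.
R_C = 96.16 + 44.19 = 140.3 kN.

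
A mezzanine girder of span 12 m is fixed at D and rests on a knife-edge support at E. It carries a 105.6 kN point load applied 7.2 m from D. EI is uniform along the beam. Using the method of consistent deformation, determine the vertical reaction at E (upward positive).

Choose R_E as the redundant. The primary structure is the cantilever fixed at D.
Deflection at E on the released cantilever, summing each load's contribution:
  point load 105.6 at a = 7.2: Pa²(3L − a)/(6EI) = 26277/EI
Flexibility coefficient — unit upward force at E: δ_{EE} = L³/(3EI) = 576/EI.
Compatibility at E: δ_0 − R_E·δ_{EE} = 0, so R_E = 26277/576 = 45.62 kN.

R_E = 45.62 kN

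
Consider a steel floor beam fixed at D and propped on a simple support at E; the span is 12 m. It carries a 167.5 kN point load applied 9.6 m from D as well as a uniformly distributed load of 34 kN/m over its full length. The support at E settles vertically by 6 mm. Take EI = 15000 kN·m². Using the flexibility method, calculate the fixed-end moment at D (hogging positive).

M_D = 806.8 kN·m

Take the reaction at E as the redundant and release it; the primary structure is a cantilever fixed at D.
Deflection at E on the released cantilever, summing each load's contribution:
  point load 167.5 at a = 9.6: Pa²(3L − a)/(6EI) = 67922/EI
  UDL 34: wL⁴/(8EI) = 88128/EI
  δ_0 = 156050/EI
Tip deflection under a unit load at E: L³/(3EI) = 576/EI.
With EI = 15000 kN·m²: δ_0 = 10.403 m and δ_{EE} = 0.0384 m/kN.
Compatibility — the beam at E must follow the support down by 0.006 m: δ_0 − R_E·δ_{EE} = 0.006, so R_E = (10.403 − 0.006)/0.0384 = 270.8 kN.
Moment equilibrium about D: M_D = Σ(load moments about D) − R_E·L = 4056 − 270.8×12 = 806.8 kN·m.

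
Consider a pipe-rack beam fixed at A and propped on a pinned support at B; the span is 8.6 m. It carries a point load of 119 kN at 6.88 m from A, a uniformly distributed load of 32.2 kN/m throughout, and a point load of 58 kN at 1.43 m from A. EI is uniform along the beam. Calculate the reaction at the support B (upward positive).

R_B = 189.9 kN

Choose R_B as the redundant. The primary structure is the cantilever fixed at A.
Downward deflection at the released point B due to the loads:
  point load 119 at a = 6.88: Pa²(3L − a)/(6EI) = 17762/EI
  UDL 32.2: wL⁴/(8EI) = 22017/EI
  point load 58 at a = 1.43: Pa²(3L − a)/(6EI) = 481.7/EI
  δ_0 = 40261/EI
Tip deflection under a unit load at B: L³/(3EI) = 212/EI.
Compatibility at B: δ_0 − R_B·δ_{BB} = 0, so R_B = 40261/212 = 189.9 kN.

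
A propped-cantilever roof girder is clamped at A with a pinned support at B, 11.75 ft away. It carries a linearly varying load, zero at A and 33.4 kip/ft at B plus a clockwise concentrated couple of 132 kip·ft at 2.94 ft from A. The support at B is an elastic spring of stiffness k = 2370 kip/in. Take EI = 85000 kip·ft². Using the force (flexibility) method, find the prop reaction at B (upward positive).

R_B = 114.7 kip

Remove the prop at B; the released (primary) structure is a cantilever built in at A.
Deflection at B on the released cantilever, summing each load's contribution:
  triangular load, peak 33.4 at the free end: 11w₀L⁴/(120EI) = 58359/EI
  clockwise couple 132 at a = 2.94: M₀a(2L − a)/(2EI) = 3989/EI
  δ_0 = 62349/EI
Tip deflection under a unit load at B: L³/(3EI) = 540.7/EI.
With EI = 85000 kip·ft²: δ_0 = 0.73351 ft and δ_{BB} = 0.006362 ft/kip.
Compatibility — the spring shortens by R_B/k under the reaction it provides: δ_0 − R_B·δ_{BB} = R_B/k. With 1/k = 1/(2370×12) ft/kip = 0.000035 ft/kip, R_B = δ_0 / (δ_{BB} + 1/k) = 0.73351 / (0.006362 + 0.000035) = 114.7 kip.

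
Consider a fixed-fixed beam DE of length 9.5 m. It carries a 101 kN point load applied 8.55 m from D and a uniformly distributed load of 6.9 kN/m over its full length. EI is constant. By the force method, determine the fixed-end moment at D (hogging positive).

Release both end moments; the primary structure is a simply-supported span DE with redundants M_D and M_E.
End rotations of the released simple span under the applied load (×1/EI):
  at D: point load 101 at a = 8.55: Pab(L + b)/(6LEI) = 150.4/EI
  at E: point load 101 at a = 8.55: Pab(L + a)/(6LEI) = 259.8/EI
  at D: UDL 6.9: wL³/(24EI) = 246.5/EI
  at E: UDL 6.9: wL³/(24EI) = 246.5/EI
  θ_D0 = 396.9/EI,  θ_E0 = 506.3/EI
Flexibility coefficients: a unit moment at one end gives L/(3EI) there and L/(6EI) at the far end, so f₁₁ = f₂₂ = 3.167/EI and f₁₂ = f₂₁ = 1.583/EI.
Compatibility — zero rotation at each built-in end:
  3.167 M_D + 1.583 M_E = 396.9
  1.583 M_D + 3.167 M_E = 506.3
Solving the pair gives M_D = 60.53 kN·m and M_E = 129.6 kN·m (hogging).

M_D = 60.53 kN·m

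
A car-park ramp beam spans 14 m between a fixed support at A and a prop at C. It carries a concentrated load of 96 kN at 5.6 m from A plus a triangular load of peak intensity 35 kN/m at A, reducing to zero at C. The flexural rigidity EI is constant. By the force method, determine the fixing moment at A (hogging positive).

M_A = 715.4 kN·m

Choose R_C as the redundant. The primary structure is the cantilever fixed at A.
Free-end deflection of the primary structure under the applied loading (downward +):
  point load 96 at a = 5.6: Pa²(3L − a)/(6EI) = 18264/EI
  triangular load, peak 35 at the fixed end: w₀L⁴/(30EI) = 44819/EI
  δ_0 = 63083/EI
Flexibility coefficient — unit upward force at C: δ_{CC} = L³/(3EI) = 914.7/EI.
The prop prevents deflection at C: R_C = δ_0/δ_{CC} = 63083/914.7 = 68.97 kN.
Moment equilibrium about A: M_A = Σ(load moments about A) − R_C·L = 1681 − 68.97×14 = 715.4 kN·m.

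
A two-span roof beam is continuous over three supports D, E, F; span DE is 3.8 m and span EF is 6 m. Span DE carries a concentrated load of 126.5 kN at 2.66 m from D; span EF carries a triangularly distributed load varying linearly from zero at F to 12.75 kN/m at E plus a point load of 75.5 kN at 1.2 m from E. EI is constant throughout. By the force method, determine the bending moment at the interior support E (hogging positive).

M_E = 91.94 kN·m

Insert a hinge at E; M_E is the redundant, and each span becomes simply supported.
Discontinuity in slope at E on the released structure — sum the simple-span end rotations:
  span DE: point load 126.5 at a = 2.66: Pab(L + a)/(6LEI) = 108.7/EI
  span EF: triangular load, peak 12.75: w₀L³/(45EI) = 61.2/EI
  span EF: point load 75.5 at a = 1.2: Pab(L + b)/(6LEI) = 130.5/EI
  relative rotation θ_0 = (108.7 + 191.7)/EI = 300.4/EI
A unit hogging moment at E produces rotation L₁/(3EI) + L₂/(3EI) = 3.267/EI.
Compatibility: M_E·(L₁+L₂)/(3EI) = θ_0, giving M_E = 91.94 kN·m (hogging).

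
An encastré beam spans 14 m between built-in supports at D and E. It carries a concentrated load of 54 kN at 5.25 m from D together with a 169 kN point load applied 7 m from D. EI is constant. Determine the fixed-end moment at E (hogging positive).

M_E = 362.2 kN·m

Release both end moments; the primary structure is a simply-supported span DE with redundants M_D and M_E.
End rotations of the released simple span under the applied load (×1/EI):
  at D: point load 54 at a = 5.25: Pab(L + b)/(6LEI) = 671.8/EI
  at E: point load 54 at a = 5.25: Pab(L + a)/(6LEI) = 568.5/EI
  at D: point load 169 at a = 7: Pab(L + b)/(6LEI) = 2070/EI
  at E: point load 169 at a = 7: Pab(L + a)/(6LEI) = 2070/EI
  θ_D0 = 2742/EI,  θ_E0 = 2639/EI
Flexibility coefficients: a unit moment at one end gives L/(3EI) there and L/(6EI) at the far end, so f₁₁ = f₂₂ = 4.667/EI and f₁₂ = f₂₁ = 2.333/EI.
Compatibility — zero rotation at each built-in end:
  4.667 M_D + 2.333 M_E = 2742
  2.333 M_D + 4.667 M_E = 2639
Solving the pair gives M_D = 406.5 kN·m and M_E = 362.2 kN·m (hogging).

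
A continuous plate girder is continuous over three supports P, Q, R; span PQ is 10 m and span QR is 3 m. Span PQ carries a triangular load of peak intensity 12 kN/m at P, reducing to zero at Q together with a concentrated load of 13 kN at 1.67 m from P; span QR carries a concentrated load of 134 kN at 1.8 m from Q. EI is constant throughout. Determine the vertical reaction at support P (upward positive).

Release continuity at Q by inserting a hinge; the redundant is the internal moment M_Q. The primary structure is two simply-supported spans PQ and QR.
Rotations at Q on the released spans (each span's end-slope, ×1/EI):
  span PQ: triangular load, peak 12: 7w₀L³/(360EI) = 233.3/EI
  span PQ: point load 13 at a = 1.67: Pab(L + a)/(6LEI) = 35.17/EI
  span QR: point load 134 at a = 1.8: Pab(L + b)/(6LEI) = 67.54/EI
  relative rotation θ_0 = (268.5 + 67.54)/EI = 336/EI
A unit hogging moment at Q produces rotation L₁/(3EI) + L₂/(3EI) = 4.333/EI.
Compatibility: M_Q·(L₁+L₂)/(3EI) = θ_0, giving M_Q = 77.55 kN·m (hogging).
Span PQ, ΣM about P with M_Q applied at Q: R_Q^{PQ}·10 = 221.7 + 77.55, so R_Q^{PQ} = 29.93 kN and R_P = 73 − 29.93 = 43.07 kN.

R_P = 43.07 kN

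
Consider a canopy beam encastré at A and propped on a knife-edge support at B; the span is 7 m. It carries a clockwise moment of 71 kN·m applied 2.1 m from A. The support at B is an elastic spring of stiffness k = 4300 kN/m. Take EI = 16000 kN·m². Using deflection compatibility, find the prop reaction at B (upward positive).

Release the roller at B. Primary structure: cantilever fixed at A.
Downward deflection at the released point B due to the loads:
  clockwise couple 71 at a = 2.1: M₀a(2L − a)/(2EI) = 887.1/EI
Tip deflection under a unit load at B: L³/(3EI) = 114.3/EI.
With EI = 16000 kN·m²: δ_0 = 0.055447 m and δ_{BB} = 0.007146 m/kN.
Compatibility — the spring shortens by R_B/k under the reaction it provides: δ_0 − R_B·δ_{BB} = R_B/k. With 1/k = 0.000233 m/kN, R_B = δ_0 / (δ_{BB} + 1/k) = 0.055447 / (0.007146 + 0.000233) = 7.515 kN.

R_B = 7.515 kN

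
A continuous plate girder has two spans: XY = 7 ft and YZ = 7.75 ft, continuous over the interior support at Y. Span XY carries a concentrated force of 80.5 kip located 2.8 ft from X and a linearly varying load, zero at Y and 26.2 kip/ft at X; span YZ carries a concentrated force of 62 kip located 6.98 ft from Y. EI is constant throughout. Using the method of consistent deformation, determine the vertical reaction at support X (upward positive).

Release continuity at Y by inserting a hinge; the redundant is the internal moment M_Y. The primary structure is two simply-supported spans XY and YZ.
Rotations at Y on the released spans (each span's end-slope, ×1/EI):
  span XY: point load 80.5 at a = 2.8: Pab(L + a)/(6LEI) = 220.9/EI
  span XY: triangular load, peak 26.2: 7w₀L³/(360EI) = 174.7/EI
  span YZ: point load 62 at a = 6.98: Pab(L + b)/(6LEI) = 61.06/EI
  relative rotation θ_0 = (395.6 + 61.06)/EI = 456.7/EI
A unit hogging moment at Y produces rotation L₁/(3EI) + L₂/(3EI) = 4.917/EI.
Slope continuity at Y: θ_0 = M_Y·4.917/EI, so M_Y = 456.7/4.917 = 92.89 kip·ft (hogging).
Span XY, ΣM about X with M_Y applied at Y: R_Y^{XY}·7 = 439.4 + 92.89, so R_Y^{XY} = 76.04 kip and R_X = 172.2 − 76.04 = 96.16 kip.

R_X = 96.16 kip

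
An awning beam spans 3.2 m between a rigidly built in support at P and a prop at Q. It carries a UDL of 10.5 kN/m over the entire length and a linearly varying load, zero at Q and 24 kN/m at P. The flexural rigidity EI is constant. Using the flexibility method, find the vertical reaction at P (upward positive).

Release the roller at Q. Primary structure: cantilever fixed at P.
Primary-structure tip deflection at Q by superposition:
  UDL 10.5: wL⁴/(8EI) = 137.6/EI
  triangular load, peak 24 at the fixed end: w₀L⁴/(30EI) = 83.89/EI
  δ_0 = 221.5/EI
Flexibility coefficient — unit upward force at Q: δ_{QQ} = L³/(3EI) = 10.92/EI.
The prop prevents deflection at Q: R_Q = δ_0/δ_{QQ} = 221.5/10.92 = 20.28 kN.
Vertical equilibrium: R_P = ΣP − R_Q = 72 − 20.28 = 51.72 kN.

R_P = 51.72 kN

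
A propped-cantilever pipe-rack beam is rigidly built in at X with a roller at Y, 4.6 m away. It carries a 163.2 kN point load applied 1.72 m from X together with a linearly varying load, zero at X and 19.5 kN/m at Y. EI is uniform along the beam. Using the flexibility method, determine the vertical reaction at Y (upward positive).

R_Y = 54.63 kN

Choose R_Y as the redundant. The primary structure is the cantilever fixed at X.
Downward deflection at the released point Y due to the loads:
  point load 163.2 at a = 1.72: Pa²(3L − a)/(6EI) = 972.1/EI
  triangular load, peak 19.5 at the free end: 11w₀L⁴/(120EI) = 800.3/EI
  δ_0 = 1772/EI
Tip deflection under a unit load at Y: L³/(3EI) = 32.45/EI.
Compatibility at Y: δ_0 − R_Y·δ_{YY} = 0, so R_Y = 1772/32.45 = 54.63 kN.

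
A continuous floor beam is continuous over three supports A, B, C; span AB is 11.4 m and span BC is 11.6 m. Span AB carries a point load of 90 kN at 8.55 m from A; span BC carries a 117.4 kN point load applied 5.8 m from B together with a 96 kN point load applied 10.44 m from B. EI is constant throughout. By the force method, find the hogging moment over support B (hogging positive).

M_B = 240 kN·m

Take M_B as the redundant. Released structure: two simple spans AB and BC with a hinge at B.
Discontinuity in slope at B on the released structure — sum the simple-span end rotations:
  span AB: point load 90 at a = 8.55: Pab(L + a)/(6LEI) = 639.6/EI
  span BC: point load 117.4 at a = 5.8: Pab(L + b)/(6LEI) = 987.3/EI
  span BC: point load 96 at a = 10.44: Pab(L + b)/(6LEI) = 213.1/EI
  relative rotation θ_0 = (639.6 + 1200)/EI = 1840/EI
A unit hogging moment at B produces rotation L₁/(3EI) + L₂/(3EI) = 7.667/EI.
Slope continuity at B: θ_0 = M_B·7.667/EI, so M_B = 1840/7.667 = 240 kN·m (hogging).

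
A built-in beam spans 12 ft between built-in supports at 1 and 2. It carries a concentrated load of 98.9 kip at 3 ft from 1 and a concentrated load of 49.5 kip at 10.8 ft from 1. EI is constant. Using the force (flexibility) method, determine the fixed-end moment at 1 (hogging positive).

Release both end moments; the primary structure is a simply-supported span 12 with redundants M_1 and M_2.
Simple-span end rotations at 1 and 2 under the given loads:
  at 1: point load 98.9 at a = 3: Pab(L + b)/(6LEI) = 778.8/EI
  at 2: point load 98.9 at a = 3: Pab(L + a)/(6LEI) = 556.3/EI
  at 1: point load 49.5 at a = 10.8: Pab(L + b)/(6LEI) = 117.6/EI
  at 2: point load 49.5 at a = 10.8: Pab(L + a)/(6LEI) = 203.1/EI
  θ_10 = 896.4/EI,  θ_20 = 759.5/EI
Flexibility coefficients: a unit moment at one end gives L/(3EI) there and L/(6EI) at the far end, so f₁₁ = f₂₂ = 4/EI and f₁₂ = f₂₁ = 2/EI.
Compatibility — zero rotation at each built-in end:
  4 M_1 + 2 M_2 = 896.4
  2 M_1 + 4 M_2 = 759.5
Solving the pair gives M_1 = 172.2 kip·ft and M_2 = 103.7 kip·ft (hogging).

M_1 = 172.2 kip·ft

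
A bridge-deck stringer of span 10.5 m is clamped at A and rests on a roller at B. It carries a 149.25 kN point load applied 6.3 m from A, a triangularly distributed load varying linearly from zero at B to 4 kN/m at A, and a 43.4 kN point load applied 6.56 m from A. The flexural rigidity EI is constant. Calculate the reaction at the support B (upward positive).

Choose R_B as the redundant. The primary structure is the cantilever fixed at A.
Free-end deflection of the primary structure under the applied loading (downward +):
  point load 149.25 at a = 6.3: Pa²(3L − a)/(6EI) = 24880/EI
  triangular load, peak 4 at the fixed end: w₀L⁴/(30EI) = 1621/EI
  point load 43.4 at a = 6.56: Pa²(3L − a)/(6EI) = 7763/EI
  δ_0 = 34264/EI
Flexibility coefficient — unit upward force at B: δ_{BB} = L³/(3EI) = 385.9/EI.
Compatibility at B: δ_0 − R_B·δ_{BB} = 0, so R_B = 34264/385.9 = 88.79 kN.

R_B = 88.79 kN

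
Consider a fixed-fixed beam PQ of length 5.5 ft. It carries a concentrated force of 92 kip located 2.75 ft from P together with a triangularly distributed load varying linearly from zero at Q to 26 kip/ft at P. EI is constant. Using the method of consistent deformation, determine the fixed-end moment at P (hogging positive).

M_P = 102.6 kip·ft

Take the two fixed-end moments M_P, M_Q as redundants; the released structure is the simple span PQ.
On the primary (simply-supported) span, the end slopes from the loading are:
  at P: point load 92 at a = 2.75: Pab(L + b)/(6LEI) = 173.9/EI
  at Q: point load 92 at a = 2.75: Pab(L + a)/(6LEI) = 173.9/EI
  at P: triangular load, peak 26: w₀L³/(45EI) = 96.13/EI
  at Q: triangular load, peak 26: 7w₀L³/(360EI) = 84.11/EI
  θ_P0 = 270.1/EI,  θ_Q0 = 258/EI
Flexibility coefficients: a unit moment at one end gives L/(3EI) there and L/(6EI) at the far end, so f₁₁ = f₂₂ = 1.833/EI and f₁₂ = f₂₁ = 0.9167/EI.
Compatibility — zero rotation at each built-in end:
  1.833 M_P + 0.9167 M_Q = 270.1
  0.9167 M_P + 1.833 M_Q = 258
Solving the pair gives M_P = 102.6 kip·ft and M_Q = 89.47 kip·ft (hogging).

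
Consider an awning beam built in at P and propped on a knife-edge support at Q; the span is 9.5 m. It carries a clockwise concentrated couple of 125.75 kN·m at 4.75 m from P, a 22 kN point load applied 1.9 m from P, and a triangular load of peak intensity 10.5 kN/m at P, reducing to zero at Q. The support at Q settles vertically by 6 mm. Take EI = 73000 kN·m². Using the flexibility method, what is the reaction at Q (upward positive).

Release the roller at Q. Primary structure: cantilever fixed at P.
Deflection at Q on the released cantilever, summing each load's contribution:
  clockwise couple 125.75 at a = 4.75: M₀a(2L − a)/(2EI) = 4256/EI
  point load 22 at a = 1.9: Pa²(3L − a)/(6EI) = 352.1/EI
  triangular load, peak 10.5 at the fixed end: w₀L⁴/(30EI) = 2851/EI
  δ_0 = 7459/EI
Tip deflection under a unit load at Q: L³/(3EI) = 285.8/EI.
With EI = 73000 kN·m²: δ_0 = 0.10217 m and δ_{QQ} = 0.003915 m/kN.
Compatibility — the beam at Q must follow the support down by 0.006 m: δ_0 − R_Q·δ_{QQ} = 0.006, so R_Q = (0.10217 − 0.006)/0.003915 = 24.57 kN.

R_Q = 24.57 kN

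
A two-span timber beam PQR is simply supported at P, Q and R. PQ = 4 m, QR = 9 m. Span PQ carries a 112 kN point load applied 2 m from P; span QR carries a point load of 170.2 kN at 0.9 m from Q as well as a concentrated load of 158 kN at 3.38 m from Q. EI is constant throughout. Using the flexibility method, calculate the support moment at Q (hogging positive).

M_Q = 304 kN·m

Release continuity at Q by inserting a hinge; the redundant is the internal moment M_Q. The primary structure is two simply-supported spans PQ and QR.
Rotations at Q on the released spans (each span's end-slope, ×1/EI):
  span PQ: point load 112 at a = 2: Pab(L + a)/(6LEI) = 112/EI
  span QR: point load 170.2 at a = 0.9: Pab(L + b)/(6LEI) = 392.9/EI
  span QR: point load 158 at a = 3.38: Pab(L + b)/(6LEI) = 812.6/EI
  relative rotation θ_0 = (112 + 1205)/EI = 1317/EI
A unit hogging moment at Q produces rotation L₁/(3EI) + L₂/(3EI) = 4.333/EI.
Compatibility: M_Q·(L₁+L₂)/(3EI) = θ_0, giving M_Q = 304 kN·m (hogging).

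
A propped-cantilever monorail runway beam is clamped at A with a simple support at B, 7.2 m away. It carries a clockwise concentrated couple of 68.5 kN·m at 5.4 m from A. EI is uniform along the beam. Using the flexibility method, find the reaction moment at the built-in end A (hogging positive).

M_A = -27.83 kN·m

Remove the prop at B; the released (primary) structure is a cantilever built in at A.
Free-end deflection of the primary structure under the applied loading (downward +):
  clockwise couple 68.5 at a = 5.4: M₀a(2L − a)/(2EI) = 1665/EI
Tip deflection under a unit load at B: L³/(3EI) = 124.4/EI.
The prop prevents deflection at B: R_B = δ_0/δ_{BB} = 1665/124.4 = 13.38 kN.
Moment equilibrium about A: M_A = Σ(load moments about A) − R_B·L = 68.5 − 13.38×7.2 = -27.83 kN·m.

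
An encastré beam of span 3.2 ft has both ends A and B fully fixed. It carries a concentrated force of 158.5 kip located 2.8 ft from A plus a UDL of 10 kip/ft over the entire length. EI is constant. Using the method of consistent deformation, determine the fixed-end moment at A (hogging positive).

Take the two fixed-end moments M_A, M_B as redundants; the released structure is the simple span AB.
On the primary (simply-supported) span, the end slopes from the loading are:
  at A: point load 158.5 at a = 2.8: Pab(L + b)/(6LEI) = 33.28/EI
  at B: point load 158.5 at a = 2.8: Pab(L + a)/(6LEI) = 55.48/EI
  at A: UDL 10: wL³/(24EI) = 13.65/EI
  at B: UDL 10: wL³/(24EI) = 13.65/EI
  θ_A0 = 46.94/EI,  θ_B0 = 69.13/EI
Flexibility coefficients: a unit moment at one end gives L/(3EI) there and L/(6EI) at the far end, so f₁₁ = f₂₂ = 1.067/EI and f₁₂ = f₂₁ = 0.5333/EI.
Compatibility — zero rotation at each built-in end:
  1.067 M_A + 0.5333 M_B = 46.94
  0.5333 M_A + 1.067 M_B = 69.13
Solving the pair gives M_A = 15.47 kip·ft and M_B = 57.07 kip·ft (hogging).

M_A = 15.47 kip·ft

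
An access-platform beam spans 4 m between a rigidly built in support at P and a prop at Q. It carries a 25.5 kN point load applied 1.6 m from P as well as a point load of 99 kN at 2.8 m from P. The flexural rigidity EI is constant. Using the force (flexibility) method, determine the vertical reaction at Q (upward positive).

Take the reaction at Q as the redundant and release it; the primary structure is a cantilever fixed at P.
Primary-structure tip deflection at Q by superposition:
  point load 25.5 at a = 1.6: Pa²(3L − a)/(6EI) = 113.2/EI
  point load 99 at a = 2.8: Pa²(3L − a)/(6EI) = 1190/EI
  δ_0 = 1303/EI
Flexibility coefficient — unit upward force at Q: δ_{QQ} = L³/(3EI) = 21.33/EI.
The prop prevents deflection at Q: R_Q = δ_0/δ_{QQ} = 1303/21.33 = 61.09 kN.

R_Q = 61.09 kN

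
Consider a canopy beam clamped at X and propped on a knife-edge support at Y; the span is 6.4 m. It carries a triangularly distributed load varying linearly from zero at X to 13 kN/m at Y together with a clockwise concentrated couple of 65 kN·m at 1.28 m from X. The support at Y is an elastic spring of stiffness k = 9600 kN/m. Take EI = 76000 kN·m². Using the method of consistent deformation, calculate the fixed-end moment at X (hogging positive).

Remove the prop at Y; the released (primary) structure is a cantilever built in at X.
Primary-structure tip deflection at Y by superposition:
  triangular load, peak 13 at the free end: 11w₀L⁴/(120EI) = 1999/EI
  clockwise couple 65 at a = 1.28: M₀a(2L − a)/(2EI) = 479.2/EI
  δ_0 = 2479/EI
Flexibility coefficient — unit upward force at Y: δ_{YY} = L³/(3EI) = 87.38/EI.
With EI = 76000 kN·m²: δ_0 = 0.032612 m and δ_{YY} = 0.00115 m/kN.
Compatibility — the spring shortens by R_Y/k under the reaction it provides: δ_0 − R_Y·δ_{YY} = R_Y/k. With 1/k = 0.000104 m/kN, R_Y = δ_0 / (δ_{YY} + 1/k) = 0.032612 / (0.00115 + 0.000104) = 26.01 kN.
Moment equilibrium about X: M_X = Σ(load moments about X) − R_Y·L = 242.5 − 26.01×6.4 = 76.04 kN·m.

M_X = 76.04 kN·m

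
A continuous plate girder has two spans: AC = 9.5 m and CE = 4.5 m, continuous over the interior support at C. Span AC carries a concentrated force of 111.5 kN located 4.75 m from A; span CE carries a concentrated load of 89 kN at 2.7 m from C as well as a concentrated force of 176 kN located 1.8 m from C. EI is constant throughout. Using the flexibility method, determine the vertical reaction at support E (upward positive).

R_E = 78.18 kN

Release continuity at C by inserting a hinge; the redundant is the internal moment M_C. The primary structure is two simply-supported spans AC and CE.
Rotations at C on the released spans (each span's end-slope, ×1/EI):
  span AC: point load 111.5 at a = 4.75: Pab(L + a)/(6LEI) = 628.9/EI
  span CE: point load 89 at a = 2.7: Pab(L + b)/(6LEI) = 100.9/EI
  span CE: point load 176 at a = 1.8: Pab(L + b)/(6LEI) = 228.1/EI
  relative rotation θ_0 = (628.9 + 329)/EI = 958/EI
A unit hogging moment at C produces rotation L₁/(3EI) + L₂/(3EI) = 4.667/EI.
Compatibility: M_C·(L₁+L₂)/(3EI) = θ_0, giving M_C = 205.3 kN·m (hogging).
Span CE, ΣM about E: R_C^{CE}·4.5 = 635.4 + 205.3, so R_C^{CE} = 186.8 kN and R_E = 265 − 186.8 = 78.18 kN.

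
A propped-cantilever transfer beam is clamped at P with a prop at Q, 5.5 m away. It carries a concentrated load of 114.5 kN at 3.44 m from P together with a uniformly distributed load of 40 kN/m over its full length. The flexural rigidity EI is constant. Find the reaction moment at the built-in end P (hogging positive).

M_P = 252.6 kN·m

Remove the prop at Q; the released (primary) structure is a cantilever built in at P.
Downward deflection at the released point Q due to the loads:
  point load 114.5 at a = 3.44: Pa²(3L − a)/(6EI) = 2949/EI
  UDL 40: wL⁴/(8EI) = 4575/EI
  δ_0 = 7525/EI
Tip deflection under a unit load at Q: L³/(3EI) = 55.46/EI.
Compatibility at Q: δ_0 − R_Q·δ_{QQ} = 0, so R_Q = 7525/55.46 = 135.7 kN.
Moment equilibrium about P: M_P = Σ(load moments about P) − R_Q·L = 998.9 − 135.7×5.5 = 252.6 kN·m.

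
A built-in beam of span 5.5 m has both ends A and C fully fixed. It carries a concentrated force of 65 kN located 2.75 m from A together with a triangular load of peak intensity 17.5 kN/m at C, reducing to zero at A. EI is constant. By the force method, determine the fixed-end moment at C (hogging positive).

M_C = 71.16 kN·m

Take the two fixed-end moments M_A, M_C as redundants; the released structure is the simple span AC.
End rotations of the released simple span under the applied load (×1/EI):
  at A: point load 65 at a = 2.75: Pab(L + b)/(6LEI) = 122.9/EI
  at C: point load 65 at a = 2.75: Pab(L + a)/(6LEI) = 122.9/EI
  at A: triangular load, peak 17.5: 7w₀L³/(360EI) = 56.61/EI
  at C: triangular load, peak 17.5: w₀L³/(45EI) = 64.7/EI
  θ_A0 = 179.5/EI,  θ_C0 = 187.6/EI
Flexibility coefficients: a unit moment at one end gives L/(3EI) there and L/(6EI) at the far end, so f₁₁ = f₂₂ = 1.833/EI and f₁₂ = f₂₁ = 0.9167/EI.
Compatibility — zero rotation at each built-in end:
  1.833 M_A + 0.9167 M_C = 179.5
  0.9167 M_A + 1.833 M_C = 187.6
Solving the pair gives M_A = 62.33 kN·m and M_C = 71.16 kN·m (hogging).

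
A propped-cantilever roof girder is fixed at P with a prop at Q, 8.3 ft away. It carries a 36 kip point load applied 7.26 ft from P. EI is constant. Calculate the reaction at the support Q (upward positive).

Take the reaction at Q as the redundant and release it; the primary structure is a cantilever fixed at P.
Primary-structure tip deflection at Q by superposition:
  point load 36 at a = 7.26: Pa²(3L − a)/(6EI) = 5579/EI
Tip deflection under a unit load at Q: L³/(3EI) = 190.6/EI.
Compatibility at Q: δ_0 − R_Q·δ_{QQ} = 0, so R_Q = 5579/190.6 = 29.27 kip.

R_Q = 29.27 kip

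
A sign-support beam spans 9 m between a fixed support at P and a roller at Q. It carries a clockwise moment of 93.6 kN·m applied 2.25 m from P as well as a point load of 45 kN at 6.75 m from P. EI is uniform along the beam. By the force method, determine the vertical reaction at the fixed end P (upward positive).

R_P = 9.698 kN

Release the roller at Q. Primary structure: cantilever fixed at P.
Downward deflection at the released point Q due to the loads:
  clockwise couple 93.6 at a = 2.25: M₀a(2L − a)/(2EI) = 1658/EI
  point load 45 at a = 6.75: Pa²(3L − a)/(6EI) = 6920/EI
  δ_0 = 8578/EI
Tip deflection under a unit load at Q: L³/(3EI) = 243/EI.
Compatibility at Q: δ_0 − R_Q·δ_{QQ} = 0, so R_Q = 8578/243 = 35.3 kN.
Vertical equilibrium: R_P = ΣP − R_Q = 45 − 35.3 = 9.698 kN.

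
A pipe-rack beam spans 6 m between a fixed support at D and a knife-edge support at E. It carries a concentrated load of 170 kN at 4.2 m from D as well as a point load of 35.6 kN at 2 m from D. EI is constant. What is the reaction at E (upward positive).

Remove the prop at E; the released (primary) structure is a cantilever built in at D.
Downward deflection at the released point E due to the loads:
  point load 170 at a = 4.2: Pa²(3L − a)/(6EI) = 6897/EI
  point load 35.6 at a = 2: Pa²(3L − a)/(6EI) = 379.7/EI
  δ_0 = 7277/EI
Tip deflection under a unit load at E: L³/(3EI) = 72/EI.
The prop prevents deflection at E: R_E = δ_0/δ_{EE} = 7277/72 = 101.1 kN.

R_E = 101.1 kN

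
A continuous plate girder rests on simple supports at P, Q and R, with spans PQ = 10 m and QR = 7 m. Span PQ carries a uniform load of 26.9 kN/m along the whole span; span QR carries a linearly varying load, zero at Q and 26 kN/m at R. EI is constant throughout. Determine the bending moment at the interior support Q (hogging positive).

M_Q = 228.4 kN·m

Insert a hinge at Q; M_Q is the redundant, and each span becomes simply supported.
Discontinuity in slope at Q on the released structure — sum the simple-span end rotations:
  span PQ: UDL 26.9: wL³/(24EI) = 1121/EI
  span QR: triangular load, peak 26: 7w₀L³/(360EI) = 173.4/EI
  relative rotation θ_0 = (1121 + 173.4)/EI = 1294/EI
A unit hogging moment at Q produces rotation L₁/(3EI) + L₂/(3EI) = 5.667/EI.
Slope continuity at Q: θ_0 = M_Q·5.667/EI, so M_Q = 1294/5.667 = 228.4 kN·m (hogging).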